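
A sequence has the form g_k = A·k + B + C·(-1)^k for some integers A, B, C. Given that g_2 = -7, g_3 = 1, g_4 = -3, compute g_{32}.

Plug in k = 2, 3, 4: 2A + B + C = -7; 3A + B - C = 1; 4A + B + C = -3.
Subtracting the first from the second: A - 2C = 8.
Subtracting the second from the third: A + 2C = -4.
Solving: C = -3, A = 2, then B = -8.
Therefore g_{32} = 64 + (-8) + (-3)·1 = 53.

53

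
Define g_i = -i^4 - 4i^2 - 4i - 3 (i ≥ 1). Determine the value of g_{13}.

g_{13} = -1·13^4 - 4·13^2 - 4·13 - 3 = -29292.

-29292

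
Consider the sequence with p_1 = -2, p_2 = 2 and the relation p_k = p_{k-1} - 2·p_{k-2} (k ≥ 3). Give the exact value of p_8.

34

Iterate the recurrence:
p_3 = 6; p_4 = 2; p_5 = -10; p_6 = -14; p_7 = 6; p_8 = 34.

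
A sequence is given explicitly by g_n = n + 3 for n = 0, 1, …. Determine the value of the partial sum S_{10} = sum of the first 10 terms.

Over n = 0..9: Σn = 45.
Total = (1)·45 + (3)·10 = 75.

75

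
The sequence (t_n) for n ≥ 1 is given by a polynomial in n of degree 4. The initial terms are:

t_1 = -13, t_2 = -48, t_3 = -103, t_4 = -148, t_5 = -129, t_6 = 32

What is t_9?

1st diffs: -35, -55, -45, 19, 161.
2nd diffs: -20, 10, 64, 142.
3rd diffs: 30, 54, 78.
4th diffs: 24, 24 (constant).
Newton forward-difference form: t_n = -13 + (-35)·C(n-1,1) + (-20)·C(n-1,2) + 30·C(n-1,3) + 24·C(n-1,4).
At n = 9: n-1 = 8, so t_9 = -13 - 280 - 560 + 1680 + 1680 = 2507.

2507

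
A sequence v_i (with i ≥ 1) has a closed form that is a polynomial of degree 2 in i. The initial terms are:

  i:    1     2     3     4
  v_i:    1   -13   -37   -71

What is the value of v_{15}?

1st diffs: -14, -24, -34.
2nd diffs: -10, -10 (constant).
So v_i = -5i^2 + i + 5.
Evaluating at i = 15 gives v_{15} = -1105.

-1105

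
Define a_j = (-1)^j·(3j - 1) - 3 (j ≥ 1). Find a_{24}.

(-1)^24 = 1; 3j - 1 at j=24 is 71; so a_{24} = 68.

68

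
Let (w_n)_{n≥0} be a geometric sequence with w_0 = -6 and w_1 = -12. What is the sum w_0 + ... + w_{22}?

Common ratio r = 2.
w_n = (-6)·2^(n-0).
S = (-6)·(2^23 - 1)/(2 - 1) = (-6)·(8388608 - 1)/(1) = -50331642.

-50331642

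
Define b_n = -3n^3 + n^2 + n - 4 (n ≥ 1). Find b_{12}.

b_{12} = -3·12^3 + 1·12^2 + 1·12 - 4 = -5032.

-5032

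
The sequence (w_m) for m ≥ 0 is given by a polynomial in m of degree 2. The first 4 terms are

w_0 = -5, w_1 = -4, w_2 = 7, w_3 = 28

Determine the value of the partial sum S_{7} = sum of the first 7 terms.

336

1st diffs: 1, 11, 21.
2nd diffs: 10, 10 (constant).
So w_m = 5m^2 - 4m - 5.
Continuing: 59, 100, 151.
Summing m = 0..6 (7 terms) gives 336.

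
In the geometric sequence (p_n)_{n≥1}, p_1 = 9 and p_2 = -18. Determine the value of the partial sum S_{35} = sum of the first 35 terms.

Common ratio r = -2.
p_n = 9·(-2)^(n-1).
S = 9·((-2)^35 - 1)/(-2 - 1) = 9·(-34359738368 - 1)/(-3) = 103079215107.

103079215107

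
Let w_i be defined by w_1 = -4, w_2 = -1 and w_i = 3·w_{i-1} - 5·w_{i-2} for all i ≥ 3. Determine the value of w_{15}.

Step forward from the initial values:
w_3 = 17, w_4 = 56, w_5 = 83, …, w_{12} = 32081, w_{13} = 24908, w_{14} = -85681, w_{15} = -381583.

-381583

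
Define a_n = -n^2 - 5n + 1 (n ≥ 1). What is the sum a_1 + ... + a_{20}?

-3900

Over n = 1..20: Σn = 210, Σn² = 2870.
Total = (-1)·2870 + (-5)·210 + (1)·20 = -3900.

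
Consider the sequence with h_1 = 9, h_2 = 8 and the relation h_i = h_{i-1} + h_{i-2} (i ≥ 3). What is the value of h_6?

Iterate the recurrence:
h_3 = 17  h_4 = 25  h_5 = 42  h_6 = 67.

67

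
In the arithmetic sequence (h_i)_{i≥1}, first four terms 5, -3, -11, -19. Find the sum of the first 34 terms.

-4318

Common difference d = -8.
h_i = 5 + (i - 1)·(-8).
h_{34} = -259; S = 34·(5 + (-259))/2 = -4318.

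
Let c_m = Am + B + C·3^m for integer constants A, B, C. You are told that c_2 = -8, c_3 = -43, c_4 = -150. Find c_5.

-473

At m = 2, 3, 4: 2A + B + 9C = -8; 3A + B + 27C = -43; 4A + B + 81C = -150.
Subtracting the first from the second: A + 18C = -35.
Subtracting the second from the third: A + 54C = -107.
Solving: C = -2, A = 1, then B = 8.
Therefore c_5 = 5 + 8 + (-2)·243 = -473.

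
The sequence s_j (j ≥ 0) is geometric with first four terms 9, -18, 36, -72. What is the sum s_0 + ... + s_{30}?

6442450947

Common ratio r = -2.
s_j = 9·(-2)^(j-0).
S = 9·((-2)^31 - 1)/(-2 - 1) = 9·(-2147483648 - 1)/(-3) = 6442450947.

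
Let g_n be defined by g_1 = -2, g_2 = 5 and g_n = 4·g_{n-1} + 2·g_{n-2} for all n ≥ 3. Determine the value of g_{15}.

Applying the relation repeatedly:
g_3 = 16;  g_4 = 74;  g_5 = 328;  …;  g_{12} = 11329184;  g_{13} = 50409088;  g_{14} = 224294720;  g_{15} = 997997056.

997997056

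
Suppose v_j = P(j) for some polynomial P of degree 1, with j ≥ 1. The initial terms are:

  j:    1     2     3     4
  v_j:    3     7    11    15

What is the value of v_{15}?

59

1st diffs: 4, 4, 4 (constant).
So v_j = 4j - 1.
Evaluating at j = 15 gives v_{15} = 59.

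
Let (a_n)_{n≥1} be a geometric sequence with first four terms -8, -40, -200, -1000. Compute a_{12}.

Common ratio r = 5.
a_n = (-8)·5^(n-1).
a_{12} = (-8)·5^11 = -390625000.

-390625000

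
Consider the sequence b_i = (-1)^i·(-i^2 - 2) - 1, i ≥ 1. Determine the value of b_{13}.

170

(-1)^13 = -1; -i^2 - 2 at i=13 is -171; so b_{13} = 170.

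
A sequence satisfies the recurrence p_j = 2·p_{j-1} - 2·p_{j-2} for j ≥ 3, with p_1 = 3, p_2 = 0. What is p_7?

Iterate the recurrence:
p_3 = -6, p_4 = -12, p_5 = -12, p_6 = 0, p_7 = 24.

24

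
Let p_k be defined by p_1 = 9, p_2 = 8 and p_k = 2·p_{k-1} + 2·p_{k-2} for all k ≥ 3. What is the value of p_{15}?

Applying the relation repeatedly:
p_3 = 34, p_4 = 84, p_5 = 236, …, p_{12} = 266560, p_{13} = 728256, p_{14} = 1989632, p_{15} = 5435776.

5435776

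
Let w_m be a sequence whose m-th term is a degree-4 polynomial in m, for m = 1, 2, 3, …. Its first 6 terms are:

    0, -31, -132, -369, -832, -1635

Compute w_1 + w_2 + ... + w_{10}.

1st diffs: -31, -101, -237, -463, -803.
2nd diffs: -70, -136, -226, -340.
3rd diffs: -66, -90, -114.
4th diffs: -24, -24 (constant).
Newton forward-difference form: w_m = (-31)·C(m-1,1) + (-70)·C(m-1,2) + (-66)·C(m-1,3) + (-24)·C(m-1,4).
Continuing: -2916, -4837, -7584, -11367.
Summing m = 1..10 (10 terms) gives -29703.

-29703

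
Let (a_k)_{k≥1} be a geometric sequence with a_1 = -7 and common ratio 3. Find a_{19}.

a_k = (-7)·3^(k-1).
a_{19} = (-7)·3^18 = -2711943423.

-2711943423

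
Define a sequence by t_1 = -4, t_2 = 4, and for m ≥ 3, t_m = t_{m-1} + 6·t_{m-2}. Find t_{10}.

Applying the relation repeatedly:
t_3 = -20  t_4 = 4  t_5 = -116  t_6 = -92  t_7 = -788  t_8 = -1340  t_9 = -6068  t_{10} = -14108.
(Characteristic roots are 3 and -2.)

-14108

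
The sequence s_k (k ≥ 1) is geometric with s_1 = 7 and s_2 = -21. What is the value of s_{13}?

3720087

Common ratio r = -3.
s_k = 7·(-3)^(k-1).
s_{13} = 7·(-3)^12 = 3720087.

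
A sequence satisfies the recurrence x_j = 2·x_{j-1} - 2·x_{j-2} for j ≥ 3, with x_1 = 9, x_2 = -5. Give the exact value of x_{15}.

1792

Step forward from the initial values:
x_3 = -28, x_4 = -46, x_5 = -36, …, x_{12} = -736, x_{13} = -576, x_{14} = 320, x_{15} = 1792.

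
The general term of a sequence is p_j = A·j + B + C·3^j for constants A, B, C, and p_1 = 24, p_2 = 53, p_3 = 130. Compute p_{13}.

The three given values yield: A + B + 3C = 24; 2A + B + 9C = 53; 3A + B + 27C = 130.
Subtracting the first from the second: A + 6C = 29.
Subtracting the second from the third: A + 18C = 77.
Solving: C = 4, A = 5, then B = 7.
Therefore p_{13} = 65 + 7 + 4·1594323 = 6377364.

6377364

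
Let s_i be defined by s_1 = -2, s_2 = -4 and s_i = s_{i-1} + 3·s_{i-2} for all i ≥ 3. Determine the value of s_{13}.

s_3 = -10, s_4 = -22, s_5 = -52, …, s_{10} = -3334, s_{11} = -7684, s_{12} = -17686, s_{13} = -40738.

-40738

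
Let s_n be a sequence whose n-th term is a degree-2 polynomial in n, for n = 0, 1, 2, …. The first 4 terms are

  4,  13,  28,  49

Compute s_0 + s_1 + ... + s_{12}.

1st diffs: 9, 15, 21.
2nd diffs: 6, 6 (constant).
Newton forward-difference form: s_n = 4 + 9·C(n,1) + 6·C(n,2).
Continuing: …, 76, 109, 148, 193, …, s_{12} = 508.
Summing n = 0..12 (13 terms) gives 2470.

2470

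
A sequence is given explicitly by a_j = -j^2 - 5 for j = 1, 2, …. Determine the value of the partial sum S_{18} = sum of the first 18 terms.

Over j = 1..18: Σj = 171, Σj² = 2109.
Total = (-1)·2109 + (-5)·18 = -2199.

-2199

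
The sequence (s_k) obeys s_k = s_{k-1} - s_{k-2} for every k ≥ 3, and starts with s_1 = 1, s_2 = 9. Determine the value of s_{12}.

Step forward from the initial values:
s_3 = 8;  s_4 = -1;  s_5 = -9;  s_6 = -8;  s_7 = 1;  s_8 = 9;  s_9 = 8;  s_{10} = -1;  s_{11} = -9;  s_{12} = -8.

-8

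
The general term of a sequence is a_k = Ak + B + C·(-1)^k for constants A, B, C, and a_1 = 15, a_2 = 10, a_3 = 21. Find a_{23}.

81

At k = 1, 2, 3: A + B - C = 15; 2A + B + C = 10; 3A + B - C = 21.
Subtracting the first from the second: A + 2C = -5.
Subtracting the second from the third: A - 2C = 11.
Solving: C = -4, A = 3, then B = 8.
Hence a_{23} = 3·23 + 8 + (-4)·(-1) = 81.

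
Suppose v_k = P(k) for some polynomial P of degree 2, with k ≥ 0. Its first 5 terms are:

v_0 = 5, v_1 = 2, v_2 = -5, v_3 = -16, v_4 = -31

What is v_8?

1st diffs: -3, -7, -11, -15.
2nd diffs: -4, -4, -4 (constant).
Newton forward-difference form: v_k = 5 + (-3)·C(k,1) + (-4)·C(k,2).
At k = 8: k = 8, so v_8 = 5 - 24 - 112 = -131.

-131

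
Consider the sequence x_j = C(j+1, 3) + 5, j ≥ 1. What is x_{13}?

C(14, 3) = 364, so x_{13} = 369.

369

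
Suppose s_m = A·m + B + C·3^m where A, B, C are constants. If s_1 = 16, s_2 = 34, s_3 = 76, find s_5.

520

Write the equations: A + B + 3C = 16; 2A + B + 9C = 34; 3A + B + 27C = 76.
Subtracting the first from the second: A + 6C = 18.
Subtracting the second from the third: A + 18C = 42.
Solving: C = 2, A = 6, then B = 4.
Therefore s_5 = 30 + 4 + 2·243 = 520.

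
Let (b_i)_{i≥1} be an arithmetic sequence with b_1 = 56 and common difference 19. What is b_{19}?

398

b_i = 56 + (i - 1)·19.
b_{19} = 56 + 18·19 = 398.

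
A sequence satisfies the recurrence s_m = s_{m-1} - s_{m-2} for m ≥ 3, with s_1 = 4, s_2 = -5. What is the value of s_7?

Step forward from the initial values:
s_3 = -9; s_4 = -4; s_5 = 5; s_6 = 9; s_7 = 4.

4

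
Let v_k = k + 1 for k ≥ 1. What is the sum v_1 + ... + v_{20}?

230

Over k = 1..20: Σk = 210.
Total = (1)·210 + (1)·20 = 230.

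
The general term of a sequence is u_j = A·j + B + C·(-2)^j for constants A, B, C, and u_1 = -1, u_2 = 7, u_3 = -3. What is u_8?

271

The three given values yield: A + B - 2C = -1; 2A + B + 4C = 7; 3A + B - 8C = -3.
Subtracting the first from the second: A + 6C = 8.
Subtracting the second from the third: A - 12C = -10.
Solving: C = 1, A = 2, then B = -1.
Hence u_8 = 2·8 + (-1) + 1·256 = 271.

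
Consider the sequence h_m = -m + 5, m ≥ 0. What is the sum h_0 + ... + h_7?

12

Over m = 0..7: Σm = 28.
Total = (-1)·28 + (5)·8 = 12.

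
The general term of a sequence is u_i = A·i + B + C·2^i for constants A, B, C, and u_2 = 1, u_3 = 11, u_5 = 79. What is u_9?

At i = 2, 3, 5: 2A + B + 4C = 1; 3A + B + 8C = 11; 5A + B + 32C = 79.
Subtracting the first from the second: A + 4C = 10.
Subtracting the second from the third: 2A + 24C = 68.
Solving: C = 3, A = -2, then B = -7.
Hence u_9 = -2·9 + (-7) + 3·512 = 1511.

1511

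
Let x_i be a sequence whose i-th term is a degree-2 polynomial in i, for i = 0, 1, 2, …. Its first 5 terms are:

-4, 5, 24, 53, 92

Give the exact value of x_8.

1st diffs: 9, 19, 29, 39.
2nd diffs: 10, 10, 10 (constant).
Newton forward-difference form: x_i = -4 + 9·C(i,1) + 10·C(i,2).
At i = 8: i = 8, so x_8 = -4 + 72 + 280 = 348.

348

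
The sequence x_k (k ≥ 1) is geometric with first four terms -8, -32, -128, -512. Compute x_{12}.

-33554432

Common ratio r = 4.
x_k = (-8)·4^(k-1).
x_{12} = (-8)·4^11 = -33554432.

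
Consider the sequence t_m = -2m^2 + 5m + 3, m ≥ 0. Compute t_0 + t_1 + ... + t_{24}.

-8225

Over m = 0..24: Σm = 300, Σm² = 4900.
Total = (-2)·4900 + (5)·300 + (3)·25 = -8225.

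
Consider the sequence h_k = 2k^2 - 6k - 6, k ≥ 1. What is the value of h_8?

h_8 = 2·8^2 - 6·8 - 6 = 74.

74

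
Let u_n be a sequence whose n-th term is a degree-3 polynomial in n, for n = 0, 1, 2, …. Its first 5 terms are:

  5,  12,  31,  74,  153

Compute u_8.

1069

1st diffs: 7, 19, 43, 79.
2nd diffs: 12, 24, 36.
3rd diffs: 12, 12 (constant).
Newton forward-difference form: u_n = 5 + 7·C(n,1) + 12·C(n,2) + 12·C(n,3).
At n = 8: n = 8, so u_8 = 5 + 56 + 336 + 672 = 1069.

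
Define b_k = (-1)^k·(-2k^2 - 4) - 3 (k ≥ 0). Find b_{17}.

579

(-1)^17 = -1; -2k^2 - 4 at k=17 is -582; so b_{17} = 579.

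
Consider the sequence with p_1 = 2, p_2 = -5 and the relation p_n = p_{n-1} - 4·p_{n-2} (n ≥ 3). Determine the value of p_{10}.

1807

Applying the relation repeatedly:
p_3 = -13, p_4 = 7, p_5 = 59, p_6 = 31, p_7 = -205, p_8 = -329, p_9 = 491, p_{10} = 1807.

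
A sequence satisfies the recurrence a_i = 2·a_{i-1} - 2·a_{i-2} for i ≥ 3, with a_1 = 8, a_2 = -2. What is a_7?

Iterate the recurrence:
a_3 = -20, a_4 = -36, a_5 = -32, a_6 = 8, a_7 = 80.

80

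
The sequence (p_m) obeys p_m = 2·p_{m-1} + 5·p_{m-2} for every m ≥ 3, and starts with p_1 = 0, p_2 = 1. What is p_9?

4088

Iterate the recurrence:
p_3 = 2; p_4 = 9; p_5 = 28; p_6 = 101; p_7 = 342; p_8 = 1189; p_9 = 4088.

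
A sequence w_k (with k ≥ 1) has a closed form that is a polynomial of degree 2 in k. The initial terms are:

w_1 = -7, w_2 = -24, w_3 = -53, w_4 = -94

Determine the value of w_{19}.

-2149

1st diffs: -17, -29, -41.
2nd diffs: -12, -12 (constant).
So w_k = -6k^2 + k - 2.
Evaluating at k = 19 gives w_{19} = -2149.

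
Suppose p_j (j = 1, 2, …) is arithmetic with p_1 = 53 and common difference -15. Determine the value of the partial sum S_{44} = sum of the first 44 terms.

p_j = 53 + (j - 1)·(-15).
p_{44} = -592; S = 44·(53 + (-592))/2 = -11858.

-11858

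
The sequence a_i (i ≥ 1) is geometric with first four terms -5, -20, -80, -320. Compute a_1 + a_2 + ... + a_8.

-109225

Common ratio r = 4.
a_i = (-5)·4^(i-1).
S = (-5)·(4^8 - 1)/(4 - 1) = (-5)·(65536 - 1)/(3) = -109225.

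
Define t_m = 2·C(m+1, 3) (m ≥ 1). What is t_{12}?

572

C(13, 3) = 286, so t_{12} = 572.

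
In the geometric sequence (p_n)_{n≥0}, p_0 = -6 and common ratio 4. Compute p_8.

-393216

p_n = (-6)·4^(n-0).
p_8 = (-6)·4^8 = -393216.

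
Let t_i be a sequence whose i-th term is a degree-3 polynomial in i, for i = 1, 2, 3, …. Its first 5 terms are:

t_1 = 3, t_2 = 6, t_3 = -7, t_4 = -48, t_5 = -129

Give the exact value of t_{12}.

-2824

1st diffs: 3, -13, -41, -81.
2nd diffs: -16, -28, -40.
3rd diffs: -12, -12 (constant).
Newton forward-difference form: t_i = 3 + 3·C(i-1,1) + (-16)·C(i-1,2) + (-12)·C(i-1,3).
At i = 12: i-1 = 11, so t_{12} = 3 + 33 - 880 - 1980 = -2824.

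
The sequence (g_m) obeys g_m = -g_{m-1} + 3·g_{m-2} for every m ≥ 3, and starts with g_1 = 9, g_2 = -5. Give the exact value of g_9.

3704

Iterate the recurrence:
g_3 = 32;  g_4 = -47;  g_5 = 143;  g_6 = -284;  g_7 = 713;  g_8 = -1565;  g_9 = 3704.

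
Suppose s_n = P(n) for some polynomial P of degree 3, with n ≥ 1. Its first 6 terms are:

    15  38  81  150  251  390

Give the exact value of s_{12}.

2358

1st diffs: 23, 43, 69, 101, 139.
2nd diffs: 20, 26, 32, 38.
3rd diffs: 6, 6, 6 (constant).
So s_n = n^3 + 4n^2 + 4n + 6.
Evaluating at n = 12 gives s_{12} = 2358.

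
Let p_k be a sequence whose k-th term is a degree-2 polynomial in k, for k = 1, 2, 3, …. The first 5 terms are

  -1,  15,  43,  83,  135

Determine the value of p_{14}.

1st diffs: 16, 28, 40, 52.
2nd diffs: 12, 12, 12 (constant).
So p_k = 6k^2 - 2k - 5.
Evaluating at k = 14 gives p_{14} = 1143.

1143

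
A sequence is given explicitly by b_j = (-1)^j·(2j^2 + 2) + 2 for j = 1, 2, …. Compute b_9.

-162

(-1)^9 = -1; 2j^2 + 2 at j=9 is 164; so b_9 = -162.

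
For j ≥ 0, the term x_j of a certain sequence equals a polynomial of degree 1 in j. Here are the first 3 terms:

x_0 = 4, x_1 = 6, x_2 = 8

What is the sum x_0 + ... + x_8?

1st diffs: 2, 2 (constant).
So x_j = 2j + 4.
Continuing: …, 10, 12, 14, 16, …, x_8 = 20.
Summing j = 0..8 (9 terms) gives 108.

108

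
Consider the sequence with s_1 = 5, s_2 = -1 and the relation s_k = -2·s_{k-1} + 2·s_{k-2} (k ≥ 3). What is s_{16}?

-4744064

Applying the relation repeatedly:
s_3 = 12, s_4 = -26, s_5 = 76, …, s_{13} = 232640, s_{14} = -635584, s_{15} = 1736448, s_{16} = -4744064.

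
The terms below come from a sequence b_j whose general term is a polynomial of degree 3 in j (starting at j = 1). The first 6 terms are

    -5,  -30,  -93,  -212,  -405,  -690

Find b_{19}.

-20957

1st diffs: -25, -63, -119, -193, -285.
2nd diffs: -38, -56, -74, -92.
3rd diffs: -18, -18, -18 (constant).
So b_j = -3j^3 - j^2 - j.
Evaluating at j = 19 gives b_{19} = -20957.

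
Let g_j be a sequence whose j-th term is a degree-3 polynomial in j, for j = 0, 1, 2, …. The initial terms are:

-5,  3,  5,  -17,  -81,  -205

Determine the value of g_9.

1st diffs: 8, 2, -22, -64, -124.
2nd diffs: -6, -24, -42, -60.
3rd diffs: -18, -18, -18 (constant).
So g_j = -3j^3 + 6j^2 + 5j - 5.
Evaluating at j = 9 gives g_9 = -1661.

-1661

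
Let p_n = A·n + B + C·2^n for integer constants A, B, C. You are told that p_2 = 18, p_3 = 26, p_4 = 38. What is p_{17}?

131146

At n = 2, 3, 4: 2A + B + 4C = 18; 3A + B + 8C = 26; 4A + B + 16C = 38.
Subtracting the first from the second: A + 4C = 8.
Subtracting the second from the third: A + 8C = 12.
Solving: C = 1, A = 4, then B = 6.
Hence p_{17} = 4·17 + 6 + 1·131072 = 131146.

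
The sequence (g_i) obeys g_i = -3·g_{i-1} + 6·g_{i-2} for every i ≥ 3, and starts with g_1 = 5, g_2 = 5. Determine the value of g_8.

Applying the relation repeatedly:
g_3 = 15, g_4 = -15, g_5 = 135, g_6 = -495, g_7 = 2295, g_8 = -9855.

-9855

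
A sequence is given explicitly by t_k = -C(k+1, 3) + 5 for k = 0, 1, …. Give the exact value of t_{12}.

C(13, 3) = 286, so t_{12} = -281.

-281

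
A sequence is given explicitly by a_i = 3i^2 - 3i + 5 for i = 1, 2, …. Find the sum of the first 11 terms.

Over i = 1..11: Σi = 66, Σi² = 506.
Total = (3)·506 + (-3)·66 + (5)·11 = 1375.

1375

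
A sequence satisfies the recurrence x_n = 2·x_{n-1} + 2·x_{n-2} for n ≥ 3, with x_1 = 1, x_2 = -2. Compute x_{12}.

x_3 = -2  x_4 = -8  x_5 = -20  x_6 = -56  x_7 = -152  x_8 = -416  x_9 = -1136  x_{10} = -3104  x_{11} = -8480  x_{12} = -23168.

-23168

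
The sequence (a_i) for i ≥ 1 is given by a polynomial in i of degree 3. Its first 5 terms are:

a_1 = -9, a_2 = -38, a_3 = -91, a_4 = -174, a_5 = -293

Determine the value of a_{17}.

-6713

1st diffs: -29, -53, -83, -119.
2nd diffs: -24, -30, -36.
3rd diffs: -6, -6 (constant).
Newton forward-difference form: a_i = -9 + (-29)·C(i-1,1) + (-24)·C(i-1,2) + (-6)·C(i-1,3).
At i = 17: i-1 = 16, so a_{17} = -9 - 464 - 2880 - 3360 = -6713.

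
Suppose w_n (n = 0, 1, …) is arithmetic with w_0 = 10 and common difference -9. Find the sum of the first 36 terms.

-5310

w_n = 10 + (n - 0)·(-9).
w_{35} = -305; S = 36·(10 + (-305))/2 = -5310.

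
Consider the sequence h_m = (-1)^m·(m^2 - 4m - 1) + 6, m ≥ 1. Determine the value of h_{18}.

(-1)^18 = 1; m^2 - 4m - 1 at m=18 is 251; so h_{18} = 257.

257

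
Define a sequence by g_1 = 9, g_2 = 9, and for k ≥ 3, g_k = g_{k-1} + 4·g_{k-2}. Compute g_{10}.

Applying the relation repeatedly:
g_3 = 45;  g_4 = 81;  g_5 = 261;  g_6 = 585;  g_7 = 1629;  g_8 = 3969;  g_9 = 10485;  g_{10} = 26361.

26361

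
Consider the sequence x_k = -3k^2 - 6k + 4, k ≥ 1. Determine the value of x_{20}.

x_{20} = -3·20^2 - 6·20 + 4 = -1316.

-1316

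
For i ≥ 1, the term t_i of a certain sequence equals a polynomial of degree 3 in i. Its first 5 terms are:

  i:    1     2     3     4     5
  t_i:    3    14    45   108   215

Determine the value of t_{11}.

2453

1st diffs: 11, 31, 63, 107.
2nd diffs: 20, 32, 44.
3rd diffs: 12, 12 (constant).
So t_i = 2i^3 - 2i^2 + 3i.
Evaluating at i = 11 gives t_{11} = 2453.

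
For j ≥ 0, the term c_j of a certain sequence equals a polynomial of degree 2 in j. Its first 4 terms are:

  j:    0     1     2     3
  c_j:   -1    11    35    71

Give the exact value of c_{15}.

1st diffs: 12, 24, 36.
2nd diffs: 12, 12 (constant).
Newton forward-difference form: c_j = -1 + 12·C(j,1) + 12·C(j,2).
At j = 15: j = 15, so c_{15} = -1 + 180 + 1260 = 1439.

1439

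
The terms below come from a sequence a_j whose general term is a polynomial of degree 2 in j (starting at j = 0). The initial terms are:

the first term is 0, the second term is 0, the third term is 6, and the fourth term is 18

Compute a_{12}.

396

1st diffs: 0, 6, 12.
2nd diffs: 6, 6 (constant).
Newton forward-difference form: a_j = 6·C(j,2).
At j = 12: j = 12, so a_{12} = 396 = 396.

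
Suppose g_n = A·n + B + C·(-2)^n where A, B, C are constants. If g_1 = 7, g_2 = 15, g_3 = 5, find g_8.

279

At n = 1, 2, 3: A + B - 2C = 7; 2A + B + 4C = 15; 3A + B - 8C = 5.
Subtracting the first from the second: A + 6C = 8.
Subtracting the second from the third: A - 12C = -10.
Solving: C = 1, A = 2, then B = 7.
So g_n = 2·n + 7 + 1·(-2)^n; at n=8 this is 279.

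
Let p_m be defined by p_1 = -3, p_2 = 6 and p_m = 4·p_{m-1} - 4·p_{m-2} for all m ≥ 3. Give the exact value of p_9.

11520

Applying the relation repeatedly:
p_3 = 36;  p_4 = 120;  p_5 = 336;  p_6 = 864;  p_7 = 2112;  p_8 = 4992;  p_9 = 11520.
(Characteristic roots are 2 and 2.)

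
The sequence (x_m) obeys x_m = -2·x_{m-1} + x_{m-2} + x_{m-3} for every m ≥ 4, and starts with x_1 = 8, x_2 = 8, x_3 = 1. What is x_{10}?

Compute successive terms:
x_4 = 14  x_5 = -19  x_6 = 53  x_7 = -111  x_8 = 256  x_9 = -570  x_{10} = 1285.

1285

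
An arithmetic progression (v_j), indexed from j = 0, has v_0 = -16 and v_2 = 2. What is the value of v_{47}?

407

Common difference d = (2 - (-16)) / (2 - 0) = 9.
v_j = -16 + (j - 0)·9.
v_{47} = -16 + 47·9 = 407.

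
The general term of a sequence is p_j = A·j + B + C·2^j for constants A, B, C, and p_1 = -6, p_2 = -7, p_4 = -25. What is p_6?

-115

Plug in j = 1, 2, 4: A + B + 2C = -6; 2A + B + 4C = -7; 4A + B + 16C = -25.
Subtracting the first from the second: A + 2C = -1.
Subtracting the second from the third: 2A + 12C = -18.
Solving: C = -2, A = 3, then B = -5.
So p_j = 3·j + (-5) + (-2)·2^j; at j=6 this is -115.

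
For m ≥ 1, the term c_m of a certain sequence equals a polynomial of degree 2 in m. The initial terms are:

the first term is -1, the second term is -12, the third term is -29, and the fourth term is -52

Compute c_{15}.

-701

1st diffs: -11, -17, -23.
2nd diffs: -6, -6 (constant).
Newton forward-difference form: c_m = -1 + (-11)·C(m-1,1) + (-6)·C(m-1,2).
At m = 15: m-1 = 14, so c_{15} = -1 - 154 - 546 = -701.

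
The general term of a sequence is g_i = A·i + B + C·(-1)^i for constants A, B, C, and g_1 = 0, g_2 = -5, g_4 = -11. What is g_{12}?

-35

Write the equations: A + B - C = 0; 2A + B + C = -5; 4A + B + C = -11.
Subtracting the first from the second: A + 2C = -5.
Subtracting the second from the third: 2A = -6.
Solving: C = -1, A = -3, then B = 2.
So g_i = -3·i + 2 + (-1)·(-1)^i; at i=12 this is -35.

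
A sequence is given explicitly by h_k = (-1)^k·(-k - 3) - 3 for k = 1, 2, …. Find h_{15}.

(-1)^15 = -1; -k - 3 at k=15 is -18; so h_{15} = 15.

15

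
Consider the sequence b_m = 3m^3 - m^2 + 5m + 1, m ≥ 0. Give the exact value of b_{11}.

b_{11} = 3·11^3 - 1·11^2 + 5·11 + 1 = 3928.

3928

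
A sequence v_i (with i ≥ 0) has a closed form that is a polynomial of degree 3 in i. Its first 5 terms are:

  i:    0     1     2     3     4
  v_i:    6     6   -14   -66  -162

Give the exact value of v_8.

1st diffs: 0, -20, -52, -96.
2nd diffs: -20, -32, -44.
3rd diffs: -12, -12 (constant).
Newton forward-difference form: v_i = 6 + (-20)·C(i,2) + (-12)·C(i,3).
At i = 8: i = 8, so v_8 = 6 - 560 - 672 = -1226.

-1226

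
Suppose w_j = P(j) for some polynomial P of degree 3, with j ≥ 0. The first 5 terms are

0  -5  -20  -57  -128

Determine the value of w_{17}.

-9605

1st diffs: -5, -15, -37, -71.
2nd diffs: -10, -22, -34.
3rd diffs: -12, -12 (constant).
Newton forward-difference form: w_j = (-5)·C(j,1) + (-10)·C(j,2) + (-12)·C(j,3).
At j = 17: j = 17, so w_{17} = -85 - 1360 - 8160 = -9605.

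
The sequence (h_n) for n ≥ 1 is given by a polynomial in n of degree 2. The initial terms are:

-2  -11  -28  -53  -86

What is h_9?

-298

1st diffs: -9, -17, -25, -33.
2nd diffs: -8, -8, -8 (constant).
Newton forward-difference form: h_n = -2 + (-9)·C(n-1,1) + (-8)·C(n-1,2).
At n = 9: n-1 = 8, so h_9 = -2 - 72 - 224 = -298.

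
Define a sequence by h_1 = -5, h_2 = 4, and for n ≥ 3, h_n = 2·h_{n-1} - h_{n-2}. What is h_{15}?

121

Applying the relation repeatedly:
h_3 = 13, h_4 = 22, h_5 = 31, …, h_{12} = 94, h_{13} = 103, h_{14} = 112, h_{15} = 121.
(Characteristic roots are 1 and 1.)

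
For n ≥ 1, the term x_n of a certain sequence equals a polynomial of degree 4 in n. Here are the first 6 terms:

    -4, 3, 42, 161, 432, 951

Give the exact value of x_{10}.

1st diffs: 7, 39, 119, 271, 519.
2nd diffs: 32, 80, 152, 248.
3rd diffs: 48, 72, 96.
4th diffs: 24, 24 (constant).
So x_n = n^4 - 2n^3 + 3n^2 - 3n - 3.
Evaluating at n = 10 gives x_{10} = 8267.

8267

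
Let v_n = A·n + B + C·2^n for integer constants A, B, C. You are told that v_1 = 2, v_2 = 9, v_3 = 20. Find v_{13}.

16418

Write the equations: A + B + 2C = 2; 2A + B + 4C = 9; 3A + B + 8C = 20.
Subtracting the first from the second: A + 2C = 7.
Subtracting the second from the third: A + 4C = 11.
Solving: C = 2, A = 3, then B = -5.
Therefore v_{13} = 39 + (-5) + 2·8192 = 16418.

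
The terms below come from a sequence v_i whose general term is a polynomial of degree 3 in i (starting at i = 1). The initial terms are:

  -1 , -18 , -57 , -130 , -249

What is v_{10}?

1st diffs: -17, -39, -73, -119.
2nd diffs: -22, -34, -46.
3rd diffs: -12, -12 (constant).
Newton forward-difference form: v_i = -1 + (-17)·C(i-1,1) + (-22)·C(i-1,2) + (-12)·C(i-1,3).
At i = 10: i-1 = 9, so v_{10} = -1 - 153 - 792 - 1008 = -1954.

-1954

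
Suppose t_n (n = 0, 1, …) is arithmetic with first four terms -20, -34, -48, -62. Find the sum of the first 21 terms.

-3360

Common difference d = -14.
t_n = -20 + (n - 0)·(-14).
t_{20} = -300; S = 21·(-20 + (-300))/2 = -3360.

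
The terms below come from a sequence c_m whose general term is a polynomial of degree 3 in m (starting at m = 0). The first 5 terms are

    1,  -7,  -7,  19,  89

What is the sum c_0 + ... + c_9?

1st diffs: -8, 0, 26, 70.
2nd diffs: 8, 26, 44.
3rd diffs: 18, 18 (constant).
Newton forward-difference form: c_m = 1 + (-8)·C(m,1) + 8·C(m,2) + 18·C(m,3).
Continuing: …, 221, 433, 743, 1169, …, c_9 = 1729.
Summing m = 0..9 (10 terms) gives 4390.

4390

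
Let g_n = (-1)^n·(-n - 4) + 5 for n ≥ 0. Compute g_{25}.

(-1)^25 = -1; -n - 4 at n=25 is -29; so g_{25} = 34.

34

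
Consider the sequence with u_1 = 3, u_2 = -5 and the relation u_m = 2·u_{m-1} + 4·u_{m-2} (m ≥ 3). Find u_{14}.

Iterate the recurrence:
u_3 = 2; u_4 = -16; u_5 = -24; …; u_{11} = -36352; u_{12} = -117760; u_{13} = -380928; u_{14} = -1232896.

-1232896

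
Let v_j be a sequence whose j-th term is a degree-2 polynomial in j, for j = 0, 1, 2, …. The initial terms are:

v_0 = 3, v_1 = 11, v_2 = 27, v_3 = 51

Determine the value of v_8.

291

1st diffs: 8, 16, 24.
2nd diffs: 8, 8 (constant).
So v_j = 4j^2 + 4j + 3.
Evaluating at j = 8 gives v_8 = 291.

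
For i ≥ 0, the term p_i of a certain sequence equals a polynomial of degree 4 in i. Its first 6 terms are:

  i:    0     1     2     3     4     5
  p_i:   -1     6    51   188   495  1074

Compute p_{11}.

1st diffs: 7, 45, 137, 307, 579.
2nd diffs: 38, 92, 170, 272.
3rd diffs: 54, 78, 102.
4th diffs: 24, 24 (constant).
Newton forward-difference form: p_i = -1 + 7·C(i,1) + 38·C(i,2) + 54·C(i,3) + 24·C(i,4).
At i = 11: i = 11, so p_{11} = -1 + 77 + 2090 + 8910 + 7920 = 18996.

18996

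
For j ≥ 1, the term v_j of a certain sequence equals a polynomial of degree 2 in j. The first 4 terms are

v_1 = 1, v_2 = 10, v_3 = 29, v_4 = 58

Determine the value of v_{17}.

1st diffs: 9, 19, 29.
2nd diffs: 10, 10 (constant).
So v_j = 5j^2 - 6j + 2.
Evaluating at j = 17 gives v_{17} = 1345.

1345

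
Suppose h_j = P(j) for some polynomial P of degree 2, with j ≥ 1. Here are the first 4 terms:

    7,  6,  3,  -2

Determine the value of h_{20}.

1st diffs: -1, -3, -5.
2nd diffs: -2, -2 (constant).
Newton forward-difference form: h_j = 7 + (-1)·C(j-1,1) + (-2)·C(j-1,2).
At j = 20: j-1 = 19, so h_{20} = 7 - 19 - 342 = -354.

-354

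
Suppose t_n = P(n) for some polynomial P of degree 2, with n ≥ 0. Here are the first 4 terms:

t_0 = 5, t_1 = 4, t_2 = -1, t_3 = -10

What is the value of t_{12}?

-271

1st diffs: -1, -5, -9.
2nd diffs: -4, -4 (constant).
Newton forward-difference form: t_n = 5 + (-1)·C(n,1) + (-4)·C(n,2).
At n = 12: n = 12, so t_{12} = 5 - 12 - 264 = -271.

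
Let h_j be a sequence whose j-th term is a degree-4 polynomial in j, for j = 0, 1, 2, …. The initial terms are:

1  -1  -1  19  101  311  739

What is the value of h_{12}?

1st diffs: -2, 0, 20, 82, 210, 428.
2nd diffs: 2, 20, 62, 128, 218.
3rd diffs: 18, 42, 66, 90.
4th diffs: 24, 24, 24 (constant).
So h_j = j^4 - 3j^3 + 3j^2 - 3j + 1.
Evaluating at j = 12 gives h_{12} = 15949.

15949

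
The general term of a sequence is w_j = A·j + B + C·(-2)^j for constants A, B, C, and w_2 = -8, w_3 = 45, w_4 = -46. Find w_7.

Plug in j = 2, 3, 4: 2A + B + 4C = -8; 3A + B - 8C = 45; 4A + B + 16C = -46.
Subtracting the first from the second: A - 12C = 53.
Subtracting the second from the third: A + 24C = -91.
Solving: C = -4, A = 5, then B = -2.
So w_j = 5·j + (-2) + (-4)·(-2)^j; at j=7 this is 545.

545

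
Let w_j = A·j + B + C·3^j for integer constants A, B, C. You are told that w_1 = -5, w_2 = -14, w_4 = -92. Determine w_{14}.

The three given values yield: A + B + 3C = -5; 2A + B + 9C = -14; 4A + B + 81C = -92.
Subtracting the first from the second: A + 6C = -9.
Subtracting the second from the third: 2A + 72C = -78.
Solving: C = -1, A = -3, then B = 1.
Therefore w_{14} = -42 + 1 + (-1)·4782969 = -4783010.

-4783010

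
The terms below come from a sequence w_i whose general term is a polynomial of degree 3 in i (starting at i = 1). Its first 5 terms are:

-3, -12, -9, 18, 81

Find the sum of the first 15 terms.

20850

1st diffs: -9, 3, 27, 63.
2nd diffs: 12, 24, 36.
3rd diffs: 12, 12 (constant).
Newton forward-difference form: w_i = -3 + (-9)·C(i-1,1) + 12·C(i-1,2) + 12·C(i-1,3).
Continuing: …, 192, 363, 606, 933, …, w_{15} = 5331.
Summing i = 1..15 (15 terms) gives 20850.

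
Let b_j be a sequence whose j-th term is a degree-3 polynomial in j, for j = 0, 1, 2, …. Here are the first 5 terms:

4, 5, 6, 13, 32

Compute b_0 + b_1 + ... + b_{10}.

2079

1st diffs: 1, 1, 7, 19.
2nd diffs: 0, 6, 12.
3rd diffs: 6, 6 (constant).
So b_j = j^3 - 3j^2 + 3j + 4.
Continuing: …, 69, 130, 221, 348, …, b_{10} = 734.
Summing j = 0..10 (11 terms) gives 2079.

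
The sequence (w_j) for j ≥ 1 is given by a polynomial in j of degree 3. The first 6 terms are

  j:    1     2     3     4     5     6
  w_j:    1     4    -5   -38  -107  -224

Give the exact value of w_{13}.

-3395

1st diffs: 3, -9, -33, -69, -117.
2nd diffs: -12, -24, -36, -48.
3rd diffs: -12, -12, -12 (constant).
Newton forward-difference form: w_j = 1 + 3·C(j-1,1) + (-12)·C(j-1,2) + (-12)·C(j-1,3).
At j = 13: j-1 = 12, so w_{13} = 1 + 36 - 792 - 2640 = -3395.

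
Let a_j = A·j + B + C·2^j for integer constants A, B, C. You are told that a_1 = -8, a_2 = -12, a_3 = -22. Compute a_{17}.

At j = 1, 2, 3: A + B + 2C = -8; 2A + B + 4C = -12; 3A + B + 8C = -22.
Subtracting the first from the second: A + 2C = -4.
Subtracting the second from the third: A + 4C = -10.
Solving: C = -3, A = 2, then B = -4.
So a_j = 2·j + (-4) + (-3)·2^j; at j=17 this is -393186.

-393186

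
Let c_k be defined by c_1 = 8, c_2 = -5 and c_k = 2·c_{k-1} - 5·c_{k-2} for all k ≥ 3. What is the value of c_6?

575

Applying the relation repeatedly:
c_3 = -50; c_4 = -75; c_5 = 100; c_6 = 575.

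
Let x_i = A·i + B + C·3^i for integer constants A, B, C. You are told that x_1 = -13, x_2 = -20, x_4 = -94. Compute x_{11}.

At i = 1, 2, 4: A + B + 3C = -13; 2A + B + 9C = -20; 4A + B + 81C = -94.
Subtracting the first from the second: A + 6C = -7.
Subtracting the second from the third: 2A + 72C = -74.
Solving: C = -1, A = -1, then B = -9.
Hence x_{11} = -1·11 + (-9) + (-1)·177147 = -177167.

-177167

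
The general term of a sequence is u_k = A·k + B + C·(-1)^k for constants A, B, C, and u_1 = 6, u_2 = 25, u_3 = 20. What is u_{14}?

At k = 1, 2, 3: A + B - C = 6; 2A + B + C = 25; 3A + B - C = 20.
Subtracting the first from the second: A + 2C = 19.
Subtracting the second from the third: A - 2C = -5.
Solving: C = 6, A = 7, then B = 5.
Therefore u_{14} = 98 + 5 + 6·1 = 109.

109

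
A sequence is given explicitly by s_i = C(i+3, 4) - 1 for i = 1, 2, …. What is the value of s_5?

C(8, 4) = 70, so s_5 = 69.

69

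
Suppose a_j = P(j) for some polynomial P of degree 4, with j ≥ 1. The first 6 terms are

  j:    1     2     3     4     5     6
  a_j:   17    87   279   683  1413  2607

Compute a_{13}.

40589

1st diffs: 70, 192, 404, 730, 1194.
2nd diffs: 122, 212, 326, 464.
3rd diffs: 90, 114, 138.
4th diffs: 24, 24 (constant).
Newton forward-difference form: a_j = 17 + 70·C(j-1,1) + 122·C(j-1,2) + 90·C(j-1,3) + 24·C(j-1,4).
At j = 13: j-1 = 12, so a_{13} = 17 + 840 + 8052 + 19800 + 11880 = 40589.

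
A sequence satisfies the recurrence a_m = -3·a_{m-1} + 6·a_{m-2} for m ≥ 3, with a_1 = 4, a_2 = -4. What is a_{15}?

1541283876

Applying the relation repeatedly:
a_3 = 36; a_4 = -132; a_5 = 612; …; a_{12} = -18439812; a_{13} = 80624484; a_{14} = -352512324; a_{15} = 1541283876.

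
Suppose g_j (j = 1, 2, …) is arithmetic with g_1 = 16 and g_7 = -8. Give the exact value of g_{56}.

Common difference d = (-8 - 16) / (7 - 1) = -4.
g_j = 16 + (j - 1)·(-4).
g_{56} = 16 + 55·(-4) = -204.

-204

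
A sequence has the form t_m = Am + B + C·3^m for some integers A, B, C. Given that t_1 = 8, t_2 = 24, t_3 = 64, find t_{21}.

20920706488

At m = 1, 2, 3: A + B + 3C = 8; 2A + B + 9C = 24; 3A + B + 27C = 64.
Subtracting the first from the second: A + 6C = 16.
Subtracting the second from the third: A + 18C = 40.
Solving: C = 2, A = 4, then B = -2.
Hence t_{21} = 4·21 + (-2) + 2·10460353203 = 20920706488.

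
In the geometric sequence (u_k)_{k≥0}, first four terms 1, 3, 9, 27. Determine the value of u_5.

Common ratio r = 3.
u_k = 1·3^(k-0).
u_5 = 1·3^5 = 243.

243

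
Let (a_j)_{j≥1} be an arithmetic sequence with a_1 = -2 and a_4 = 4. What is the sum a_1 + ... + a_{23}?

Common difference d = (4 - (-2)) / (4 - 1) = 2.
a_j = -2 + (j - 1)·2.
a_{23} = 42; S = 23·(-2 + 42)/2 = 460.

460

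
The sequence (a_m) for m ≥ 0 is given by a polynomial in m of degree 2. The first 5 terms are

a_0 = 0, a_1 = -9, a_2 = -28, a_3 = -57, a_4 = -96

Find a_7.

-273

1st diffs: -9, -19, -29, -39.
2nd diffs: -10, -10, -10 (constant).
Newton forward-difference form: a_m = (-9)·C(m,1) + (-10)·C(m,2).
At m = 7: m = 7, so a_7 = -63 - 210 = -273.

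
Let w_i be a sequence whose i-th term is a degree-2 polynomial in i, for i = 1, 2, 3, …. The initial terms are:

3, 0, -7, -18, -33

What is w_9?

-133

1st diffs: -3, -7, -11, -15.
2nd diffs: -4, -4, -4 (constant).
So w_i = -2i^2 + 3i + 2.
Evaluating at i = 9 gives w_9 = -133.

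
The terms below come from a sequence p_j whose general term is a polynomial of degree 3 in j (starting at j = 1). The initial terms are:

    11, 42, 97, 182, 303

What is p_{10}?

1st diffs: 31, 55, 85, 121.
2nd diffs: 24, 30, 36.
3rd diffs: 6, 6 (constant).
Newton forward-difference form: p_j = 11 + 31·C(j-1,1) + 24·C(j-1,2) + 6·C(j-1,3).
At j = 10: j-1 = 9, so p_{10} = 11 + 279 + 864 + 504 = 1658.

1658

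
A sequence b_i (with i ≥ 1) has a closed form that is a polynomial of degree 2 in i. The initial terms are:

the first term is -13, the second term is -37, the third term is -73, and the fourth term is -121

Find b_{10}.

-661

1st diffs: -24, -36, -48.
2nd diffs: -12, -12 (constant).
So b_i = -6i^2 - 6i - 1.
Evaluating at i = 10 gives b_{10} = -661.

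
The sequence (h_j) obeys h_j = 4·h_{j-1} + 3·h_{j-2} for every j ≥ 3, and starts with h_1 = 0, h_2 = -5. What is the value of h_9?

-205040

Iterate the recurrence:
h_3 = -20  h_4 = -95  h_5 = -440  h_6 = -2045  h_7 = -9500  h_8 = -44135  h_9 = -205040.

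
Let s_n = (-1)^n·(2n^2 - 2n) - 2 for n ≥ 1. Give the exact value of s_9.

(-1)^9 = -1; 2n^2 - 2n at n=9 is 144; so s_9 = -146.

-146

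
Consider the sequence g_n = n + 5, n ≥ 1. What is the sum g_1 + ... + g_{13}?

156

Over n = 1..13: Σn = 91.
Total = (1)·91 + (5)·13 = 156.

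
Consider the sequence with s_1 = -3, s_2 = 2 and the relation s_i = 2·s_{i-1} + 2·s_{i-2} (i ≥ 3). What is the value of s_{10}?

s_3 = -2; s_4 = 0; s_5 = -4; s_6 = -8; s_7 = -24; s_8 = -64; s_9 = -176; s_{10} = -480.

-480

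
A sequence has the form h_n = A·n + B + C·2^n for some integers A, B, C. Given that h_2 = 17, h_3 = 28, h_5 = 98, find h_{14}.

Plug in n = 2, 3, 5: 2A + B + 4C = 17; 3A + B + 8C = 28; 5A + B + 32C = 98.
Subtracting the first from the second: A + 4C = 11.
Subtracting the second from the third: 2A + 24C = 70.
Solving: C = 3, A = -1, then B = 7.
Therefore h_{14} = -14 + 7 + 3·16384 = 49145.

49145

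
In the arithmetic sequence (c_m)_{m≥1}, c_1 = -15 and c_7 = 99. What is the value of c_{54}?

992

Common difference d = (99 - (-15)) / (7 - 1) = 19.
c_m = -15 + (m - 1)·19.
c_{54} = -15 + 53·19 = 992.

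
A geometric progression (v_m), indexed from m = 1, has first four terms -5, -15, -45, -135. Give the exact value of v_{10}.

Common ratio r = 3.
v_m = (-5)·3^(m-1).
v_{10} = (-5)·3^9 = -98415.

-98415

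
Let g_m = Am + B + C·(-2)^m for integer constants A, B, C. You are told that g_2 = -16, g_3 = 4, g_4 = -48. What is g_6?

Plug in m = 2, 3, 4: 2A + B + 4C = -16; 3A + B - 8C = 4; 4A + B + 16C = -48.
Subtracting the first from the second: A - 12C = 20.
Subtracting the second from the third: A + 24C = -52.
Solving: C = -2, A = -4, then B = 0.
So g_m = -4·m + 0 + (-2)·(-2)^m; at m=6 this is -152.

-152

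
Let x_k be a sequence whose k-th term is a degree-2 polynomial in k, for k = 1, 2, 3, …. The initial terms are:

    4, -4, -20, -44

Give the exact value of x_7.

-164

1st diffs: -8, -16, -24.
2nd diffs: -8, -8 (constant).
So x_k = -4k^2 + 4k + 4.
Evaluating at k = 7 gives x_7 = -164.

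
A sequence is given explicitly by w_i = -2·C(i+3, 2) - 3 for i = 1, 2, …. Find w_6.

-75

C(9, 2) = 36, so w_6 = -75.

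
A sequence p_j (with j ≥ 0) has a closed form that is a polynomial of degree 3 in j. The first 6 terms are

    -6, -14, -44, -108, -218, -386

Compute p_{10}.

1st diffs: -8, -30, -64, -110, -168.
2nd diffs: -22, -34, -46, -58.
3rd diffs: -12, -12, -12 (constant).
Newton forward-difference form: p_j = -6 + (-8)·C(j,1) + (-22)·C(j,2) + (-12)·C(j,3).
At j = 10: j = 10, so p_{10} = -6 - 80 - 990 - 1440 = -2516.

-2516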